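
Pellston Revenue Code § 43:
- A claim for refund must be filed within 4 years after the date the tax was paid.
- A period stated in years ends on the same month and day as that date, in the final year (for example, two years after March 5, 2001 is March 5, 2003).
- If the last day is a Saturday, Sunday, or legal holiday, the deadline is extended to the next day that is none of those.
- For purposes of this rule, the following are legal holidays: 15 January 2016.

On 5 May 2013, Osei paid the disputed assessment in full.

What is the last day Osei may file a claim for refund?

4 years after 5 May 2013 is May 5, 2017.
May 5, 2017 is a Friday and not a legal holiday, so no extension applies.

May 5, 2017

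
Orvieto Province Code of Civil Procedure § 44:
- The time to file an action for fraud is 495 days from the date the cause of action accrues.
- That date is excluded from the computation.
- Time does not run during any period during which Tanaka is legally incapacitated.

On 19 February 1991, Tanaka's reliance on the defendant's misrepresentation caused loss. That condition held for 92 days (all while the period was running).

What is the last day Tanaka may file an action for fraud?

495 days after 19 February 1991 is June 28, 1992.
Tolling adds 92 days: June 28, 1992 + 92 days = September 28, 1992.

September 28, 1992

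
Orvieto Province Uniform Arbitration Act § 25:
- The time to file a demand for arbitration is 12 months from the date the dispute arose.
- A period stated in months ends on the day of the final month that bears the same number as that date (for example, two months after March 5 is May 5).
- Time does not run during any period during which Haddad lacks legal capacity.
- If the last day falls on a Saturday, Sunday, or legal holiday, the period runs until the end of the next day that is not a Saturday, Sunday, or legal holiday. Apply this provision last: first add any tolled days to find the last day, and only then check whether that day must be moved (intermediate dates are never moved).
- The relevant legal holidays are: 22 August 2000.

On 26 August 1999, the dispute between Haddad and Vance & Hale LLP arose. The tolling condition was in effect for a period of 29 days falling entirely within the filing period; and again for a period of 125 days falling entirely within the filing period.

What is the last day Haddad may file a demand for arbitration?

January 29, 2001

12 months after 26 August 1999 is August 26, 2000.
Tolling adds 29 days: August 26, 2000 + 29 days = September 24, 2000.
Tolling adds 125 days: September 24, 2000 + 125 days = January 27, 2001.
January 27, 2001 is Saturday; January 28, 2001 is Sunday. The next qualifying day is January 29, 2001.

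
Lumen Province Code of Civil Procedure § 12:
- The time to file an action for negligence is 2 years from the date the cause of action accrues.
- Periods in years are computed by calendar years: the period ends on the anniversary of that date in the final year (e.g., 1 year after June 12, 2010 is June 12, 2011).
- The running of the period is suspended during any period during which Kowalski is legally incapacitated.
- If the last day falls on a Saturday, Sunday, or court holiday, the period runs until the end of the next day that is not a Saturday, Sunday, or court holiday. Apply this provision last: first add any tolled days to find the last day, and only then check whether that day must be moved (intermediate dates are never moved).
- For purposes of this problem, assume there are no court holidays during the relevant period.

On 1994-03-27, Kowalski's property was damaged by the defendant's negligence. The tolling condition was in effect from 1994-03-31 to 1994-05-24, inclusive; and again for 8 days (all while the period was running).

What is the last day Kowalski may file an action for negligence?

May 29, 1996

2 years after 1994-03-27 is March 27, 1996.
From March 31, 1994 through May 24, 1994 inclusive is 55 days; tolling adds 55 days: March 27, 1996 + 55 days = May 21, 1996.
Tolling adds 8 days: May 21, 1996 + 8 days = May 29, 1996.
May 29, 1996 is a Wednesday and not a court holiday, so no extension applies.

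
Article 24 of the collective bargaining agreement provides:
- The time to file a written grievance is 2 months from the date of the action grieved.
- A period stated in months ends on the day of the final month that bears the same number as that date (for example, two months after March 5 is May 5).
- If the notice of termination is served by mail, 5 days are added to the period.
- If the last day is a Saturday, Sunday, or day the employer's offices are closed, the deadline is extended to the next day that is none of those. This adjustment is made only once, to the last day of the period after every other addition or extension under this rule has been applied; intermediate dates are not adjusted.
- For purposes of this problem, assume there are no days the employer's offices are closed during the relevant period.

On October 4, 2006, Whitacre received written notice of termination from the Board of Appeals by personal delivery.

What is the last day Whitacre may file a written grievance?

December 4, 2006

2 months after October 4, 2006 is December 4, 2006.
Service was not by mail, so no mail extension applies.
December 4, 2006 is a Monday and not a day the employer's offices are closed, so no extension applies.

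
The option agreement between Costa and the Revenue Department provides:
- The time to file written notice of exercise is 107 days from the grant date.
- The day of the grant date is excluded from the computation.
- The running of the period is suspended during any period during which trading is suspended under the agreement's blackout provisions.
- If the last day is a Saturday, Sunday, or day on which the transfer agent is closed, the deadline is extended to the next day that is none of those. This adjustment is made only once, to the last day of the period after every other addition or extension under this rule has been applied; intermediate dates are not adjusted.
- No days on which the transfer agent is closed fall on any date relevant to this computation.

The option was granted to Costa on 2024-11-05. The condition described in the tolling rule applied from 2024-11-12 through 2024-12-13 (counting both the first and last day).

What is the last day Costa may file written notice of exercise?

107 days after 2024-11-05 is February 20, 2025.
From November 12, 2024 through December 13, 2024 inclusive is 32 days; tolling adds 32 days: February 20, 2025 + 32 days = March 24, 2025.
March 24, 2025 is a Monday and not a day on which the transfer agent is closed, so no extension applies.

March 24, 2025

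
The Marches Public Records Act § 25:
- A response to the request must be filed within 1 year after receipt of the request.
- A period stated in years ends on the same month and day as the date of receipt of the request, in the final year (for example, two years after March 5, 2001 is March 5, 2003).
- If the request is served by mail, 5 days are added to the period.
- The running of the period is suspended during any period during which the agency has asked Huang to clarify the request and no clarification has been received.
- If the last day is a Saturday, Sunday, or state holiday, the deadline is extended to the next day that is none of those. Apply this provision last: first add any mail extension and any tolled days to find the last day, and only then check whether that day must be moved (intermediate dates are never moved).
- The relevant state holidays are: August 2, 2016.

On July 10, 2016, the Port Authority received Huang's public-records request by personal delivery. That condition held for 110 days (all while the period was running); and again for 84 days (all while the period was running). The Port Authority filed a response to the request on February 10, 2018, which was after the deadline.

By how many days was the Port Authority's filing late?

19 days

1 year after July 10, 2016 is July 10, 2017.
Service was not by mail, so no mail extension applies.
Tolling adds 110 days: July 10, 2017 + 110 days = October 28, 2017.
Tolling adds 84 days: October 28, 2017 + 84 days = January 20, 2018.
January 20, 2018 is Saturday; January 21, 2018 is Sunday. The next qualifying day is January 22, 2018.
The deadline is January 22, 2018; from January 22, 2018 to February 10, 2018 is 19 days.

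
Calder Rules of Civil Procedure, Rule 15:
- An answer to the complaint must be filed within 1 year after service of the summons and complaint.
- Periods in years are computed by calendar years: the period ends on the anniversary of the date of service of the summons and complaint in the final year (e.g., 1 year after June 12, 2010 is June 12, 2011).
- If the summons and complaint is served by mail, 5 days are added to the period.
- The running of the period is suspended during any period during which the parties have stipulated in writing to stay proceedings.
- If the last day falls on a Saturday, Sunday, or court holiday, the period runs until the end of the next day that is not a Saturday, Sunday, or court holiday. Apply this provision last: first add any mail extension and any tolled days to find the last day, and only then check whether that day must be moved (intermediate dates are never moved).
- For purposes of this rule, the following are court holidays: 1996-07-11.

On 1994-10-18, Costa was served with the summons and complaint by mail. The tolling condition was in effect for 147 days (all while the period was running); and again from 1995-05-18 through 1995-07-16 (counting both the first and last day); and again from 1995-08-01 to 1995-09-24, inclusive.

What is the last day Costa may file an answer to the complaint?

July 12, 1996

1 year after 1994-10-18 is October 18, 1995.
Service was by mail, adding 5 days: October 18, 1995 + 5 days = October 23, 1995.
Tolling adds 147 days: October 23, 1995 + 147 days = March 18, 1996.
From May 18, 1995 through July 16, 1995 inclusive is 60 days; tolling adds 60 days: March 18, 1996 + 60 days = May 17, 1996.
From August 1, 1995 through September 24, 1995 inclusive is 55 days; tolling adds 55 days: May 17, 1996 + 55 days = July 11, 1996.
July 11, 1996 is a listed holiday. The next qualifying day is July 12, 1996.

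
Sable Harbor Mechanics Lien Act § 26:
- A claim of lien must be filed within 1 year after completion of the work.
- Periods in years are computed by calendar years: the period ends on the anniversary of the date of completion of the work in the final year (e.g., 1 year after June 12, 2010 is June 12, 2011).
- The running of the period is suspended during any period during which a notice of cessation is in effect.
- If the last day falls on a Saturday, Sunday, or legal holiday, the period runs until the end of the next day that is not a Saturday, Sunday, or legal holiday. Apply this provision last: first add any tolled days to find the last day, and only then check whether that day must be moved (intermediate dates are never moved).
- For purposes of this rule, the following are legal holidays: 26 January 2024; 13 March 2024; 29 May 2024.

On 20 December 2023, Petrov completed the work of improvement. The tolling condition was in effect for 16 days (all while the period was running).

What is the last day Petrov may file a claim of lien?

January 6, 2025

1 year after 20 December 2023 is December 20, 2024.
Tolling adds 16 days: December 20, 2024 + 16 days = January 5, 2025.
January 5, 2025 is Sunday. The next qualifying day is January 6, 2025.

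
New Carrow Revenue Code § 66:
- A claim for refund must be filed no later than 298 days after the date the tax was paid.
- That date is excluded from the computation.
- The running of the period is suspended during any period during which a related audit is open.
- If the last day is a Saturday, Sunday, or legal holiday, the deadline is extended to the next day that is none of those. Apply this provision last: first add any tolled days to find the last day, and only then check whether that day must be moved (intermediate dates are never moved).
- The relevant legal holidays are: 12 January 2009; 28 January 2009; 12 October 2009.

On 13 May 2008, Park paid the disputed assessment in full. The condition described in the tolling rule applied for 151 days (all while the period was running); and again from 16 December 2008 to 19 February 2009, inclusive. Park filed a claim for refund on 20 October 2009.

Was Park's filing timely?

298 days after 13 May 2008 is March 7, 2009.
Tolling adds 151 days: March 7, 2009 + 151 days = August 5, 2009.
From December 16, 2008 through February 19, 2009 inclusive is 66 days; tolling adds 66 days: August 5, 2009 + 66 days = October 10, 2009.
October 10, 2009 is Saturday; October 11, 2009 is Sunday; October 12, 2009 is a listed holiday. The next qualifying day is October 13, 2009.
The deadline is October 13, 2009; the filing on October 20, 2009 is after that date.

No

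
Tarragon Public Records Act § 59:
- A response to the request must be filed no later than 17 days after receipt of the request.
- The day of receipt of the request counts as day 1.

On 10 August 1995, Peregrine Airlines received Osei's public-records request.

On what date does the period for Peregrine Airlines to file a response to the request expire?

Counting 10 August 1995 as day 1, day 17 is August 26, 1995.

August 26, 1995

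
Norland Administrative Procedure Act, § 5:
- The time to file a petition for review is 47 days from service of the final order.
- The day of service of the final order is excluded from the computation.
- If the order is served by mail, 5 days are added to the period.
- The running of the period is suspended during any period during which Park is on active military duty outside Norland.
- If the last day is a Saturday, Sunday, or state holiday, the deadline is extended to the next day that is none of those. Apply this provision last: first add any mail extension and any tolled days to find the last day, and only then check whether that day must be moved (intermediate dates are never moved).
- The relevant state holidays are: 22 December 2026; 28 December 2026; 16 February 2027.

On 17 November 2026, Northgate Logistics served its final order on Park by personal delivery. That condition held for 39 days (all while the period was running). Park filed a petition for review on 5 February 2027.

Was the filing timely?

47 days after 17 November 2026 is January 3, 2027.
Service was not by mail, so no mail extension applies.
Tolling adds 39 days: January 3, 2027 + 39 days = February 11, 2027.
February 11, 2027 is a Thursday and not a state holiday, so no extension applies.
The deadline is February 11, 2027; the filing on February 5, 2027 is on or before that date.

Yes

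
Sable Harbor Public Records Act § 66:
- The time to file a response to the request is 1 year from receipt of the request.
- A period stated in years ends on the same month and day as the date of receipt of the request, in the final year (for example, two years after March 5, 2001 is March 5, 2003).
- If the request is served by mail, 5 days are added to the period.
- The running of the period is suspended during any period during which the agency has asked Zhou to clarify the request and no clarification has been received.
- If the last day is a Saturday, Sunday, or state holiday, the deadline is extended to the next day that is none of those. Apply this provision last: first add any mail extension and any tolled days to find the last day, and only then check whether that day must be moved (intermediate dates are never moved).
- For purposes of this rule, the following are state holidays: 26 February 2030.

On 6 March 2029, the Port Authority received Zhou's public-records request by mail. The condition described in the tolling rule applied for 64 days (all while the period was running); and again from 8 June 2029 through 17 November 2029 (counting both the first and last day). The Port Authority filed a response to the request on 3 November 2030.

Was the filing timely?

No

1 year after 6 March 2029 is March 6, 2030.
Service was by mail, adding 5 days: March 6, 2030 + 5 days = March 11, 2030.
Tolling adds 64 days: March 11, 2030 + 64 days = May 14, 2030.
From June 8, 2029 through November 17, 2029 inclusive is 163 days; tolling adds 163 days: May 14, 2030 + 163 days = October 24, 2030.
October 24, 2030 is a Thursday and not a state holiday, so no extension applies.
The deadline is October 24, 2030; the filing on November 3, 2030 is after that date.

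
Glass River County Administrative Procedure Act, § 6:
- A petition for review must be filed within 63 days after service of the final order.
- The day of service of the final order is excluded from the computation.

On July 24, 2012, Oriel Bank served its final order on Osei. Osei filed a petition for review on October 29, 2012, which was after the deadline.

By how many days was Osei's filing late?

63 days after July 24, 2012 is September 25, 2012.
The deadline is September 25, 2012; from September 25, 2012 to October 29, 2012 is 34 days.

34 days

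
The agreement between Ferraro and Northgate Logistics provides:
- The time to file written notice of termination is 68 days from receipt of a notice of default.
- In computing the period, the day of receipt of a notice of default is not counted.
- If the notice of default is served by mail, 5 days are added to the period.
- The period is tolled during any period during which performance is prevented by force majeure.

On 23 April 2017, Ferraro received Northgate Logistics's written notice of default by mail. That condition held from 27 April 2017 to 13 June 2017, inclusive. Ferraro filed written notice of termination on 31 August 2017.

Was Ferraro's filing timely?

No

68 days after 23 April 2017 is June 30, 2017.
Service was by mail, adding 5 days: June 30, 2017 + 5 days = July 5, 2017.
From April 27, 2017 through June 13, 2017 inclusive is 48 days; tolling adds 48 days: July 5, 2017 + 48 days = August 22, 2017.
The deadline is August 22, 2017; the filing on August 31, 2017 is after that date.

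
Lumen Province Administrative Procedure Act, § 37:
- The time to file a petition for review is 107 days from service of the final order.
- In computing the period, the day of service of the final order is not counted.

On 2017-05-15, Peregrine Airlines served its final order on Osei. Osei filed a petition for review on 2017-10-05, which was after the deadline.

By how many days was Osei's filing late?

107 days after 2017-05-15 is August 30, 2017.
The deadline is August 30, 2017; from August 30, 2017 to October 5, 2017 is 36 days.

36 days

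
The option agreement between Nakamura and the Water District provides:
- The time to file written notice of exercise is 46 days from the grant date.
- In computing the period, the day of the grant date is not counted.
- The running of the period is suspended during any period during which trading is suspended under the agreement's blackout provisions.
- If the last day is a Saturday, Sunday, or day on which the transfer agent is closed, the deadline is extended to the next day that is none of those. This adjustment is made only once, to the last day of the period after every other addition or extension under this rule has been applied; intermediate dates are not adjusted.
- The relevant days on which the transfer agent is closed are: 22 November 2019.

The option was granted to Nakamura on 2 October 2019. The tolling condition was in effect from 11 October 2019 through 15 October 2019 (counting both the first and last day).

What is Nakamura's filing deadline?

November 25, 2019

46 days after 2 October 2019 is November 17, 2019.
From October 11, 2019 through October 15, 2019 inclusive is 5 days; tolling adds 5 days: November 17, 2019 + 5 days = November 22, 2019.
November 22, 2019 is a listed holiday; November 23, 2019 is Saturday; November 24, 2019 is Sunday. The next qualifying day is November 25, 2019.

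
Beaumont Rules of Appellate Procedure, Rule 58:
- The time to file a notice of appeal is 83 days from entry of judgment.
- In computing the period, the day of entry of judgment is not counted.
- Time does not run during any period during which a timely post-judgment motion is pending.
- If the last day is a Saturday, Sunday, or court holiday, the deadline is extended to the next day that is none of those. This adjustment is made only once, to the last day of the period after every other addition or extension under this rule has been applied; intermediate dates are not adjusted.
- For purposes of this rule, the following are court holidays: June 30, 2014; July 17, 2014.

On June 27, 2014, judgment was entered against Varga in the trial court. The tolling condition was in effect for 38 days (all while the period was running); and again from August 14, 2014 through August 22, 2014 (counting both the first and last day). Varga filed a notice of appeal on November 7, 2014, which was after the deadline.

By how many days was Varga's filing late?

83 days after June 27, 2014 is September 18, 2014.
Tolling adds 38 days: September 18, 2014 + 38 days = October 26, 2014.
From August 14, 2014 through August 22, 2014 inclusive is 9 days; tolling adds 9 days: October 26, 2014 + 9 days = November 4, 2014.
November 4, 2014 is a Tuesday and not a court holiday, so no extension applies.
The deadline is November 4, 2014; from November 4, 2014 to November 7, 2014 is 3 days.

3 days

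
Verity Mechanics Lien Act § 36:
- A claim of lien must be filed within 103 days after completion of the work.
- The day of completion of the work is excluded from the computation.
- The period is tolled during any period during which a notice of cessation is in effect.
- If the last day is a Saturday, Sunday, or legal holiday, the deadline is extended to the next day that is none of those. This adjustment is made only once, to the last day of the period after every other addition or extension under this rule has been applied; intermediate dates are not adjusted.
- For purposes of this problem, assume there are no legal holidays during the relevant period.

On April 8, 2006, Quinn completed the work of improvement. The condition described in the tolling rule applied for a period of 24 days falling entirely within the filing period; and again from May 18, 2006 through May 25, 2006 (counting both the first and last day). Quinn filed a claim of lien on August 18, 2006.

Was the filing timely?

Yes

103 days after April 8, 2006 is July 20, 2006.
Tolling adds 24 days: July 20, 2006 + 24 days = August 13, 2006.
From May 18, 2006 through May 25, 2006 inclusive is 8 days; tolling adds 8 days: August 13, 2006 + 8 days = August 21, 2006.
August 21, 2006 is a Monday and not a legal holiday, so no extension applies.
The deadline is August 21, 2006; the filing on August 18, 2006 is on or before that date.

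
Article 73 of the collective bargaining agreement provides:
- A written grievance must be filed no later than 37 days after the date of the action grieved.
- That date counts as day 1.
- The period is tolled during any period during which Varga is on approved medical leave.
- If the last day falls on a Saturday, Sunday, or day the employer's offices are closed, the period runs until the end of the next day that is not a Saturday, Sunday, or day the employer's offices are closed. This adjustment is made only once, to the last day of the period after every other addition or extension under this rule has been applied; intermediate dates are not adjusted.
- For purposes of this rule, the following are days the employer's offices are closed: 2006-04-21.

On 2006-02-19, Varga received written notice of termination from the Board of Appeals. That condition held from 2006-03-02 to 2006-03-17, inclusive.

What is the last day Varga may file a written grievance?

Counting 2006-02-19 as day 1, day 37 is March 27, 2006.
From March 2, 2006 through March 17, 2006 inclusive is 16 days; tolling adds 16 days: March 27, 2006 + 16 days = April 12, 2006.
April 12, 2006 is a Wednesday and not a day the employer's offices are closed, so no extension applies.

April 12, 2006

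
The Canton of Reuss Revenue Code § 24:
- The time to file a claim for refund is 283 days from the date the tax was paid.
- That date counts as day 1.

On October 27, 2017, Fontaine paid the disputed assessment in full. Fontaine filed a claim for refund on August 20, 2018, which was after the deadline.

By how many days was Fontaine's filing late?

15 days

Counting October 27, 2017 as day 1, day 283 is August 5, 2018.
The deadline is August 5, 2018; from August 5, 2018 to August 20, 2018 is 15 days.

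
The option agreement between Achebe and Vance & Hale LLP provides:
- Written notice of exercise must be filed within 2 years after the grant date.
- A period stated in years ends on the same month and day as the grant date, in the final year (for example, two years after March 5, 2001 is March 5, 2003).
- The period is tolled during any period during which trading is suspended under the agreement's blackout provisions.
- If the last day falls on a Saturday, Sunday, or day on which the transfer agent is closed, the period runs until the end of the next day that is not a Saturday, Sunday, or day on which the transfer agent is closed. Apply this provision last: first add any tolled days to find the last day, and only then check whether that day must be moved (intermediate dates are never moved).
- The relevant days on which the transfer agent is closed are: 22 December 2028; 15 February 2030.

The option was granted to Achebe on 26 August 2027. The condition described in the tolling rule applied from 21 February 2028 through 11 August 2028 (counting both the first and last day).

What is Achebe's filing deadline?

2 years after 26 August 2027 is August 26, 2029.
From February 21, 2028 through August 11, 2028 inclusive is 173 days; tolling adds 173 days: August 26, 2029 + 173 days = February 15, 2030.
February 15, 2030 is a listed holiday; February 16, 2030 is Saturday; February 17, 2030 is Sunday. The next qualifying day is February 18, 2030.

February 18, 2030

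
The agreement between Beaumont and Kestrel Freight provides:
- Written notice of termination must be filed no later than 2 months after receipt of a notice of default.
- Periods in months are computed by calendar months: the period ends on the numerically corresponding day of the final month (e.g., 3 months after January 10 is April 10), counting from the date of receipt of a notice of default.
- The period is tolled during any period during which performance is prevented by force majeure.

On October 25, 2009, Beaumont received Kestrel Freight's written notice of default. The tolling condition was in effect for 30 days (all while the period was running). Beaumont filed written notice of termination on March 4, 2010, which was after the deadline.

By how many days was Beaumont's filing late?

2 months after October 25, 2009 is December 25, 2009.
Tolling adds 30 days: December 25, 2009 + 30 days = January 24, 2010.
The deadline is January 24, 2010; from January 24, 2010 to March 4, 2010 is 39 days.

39 days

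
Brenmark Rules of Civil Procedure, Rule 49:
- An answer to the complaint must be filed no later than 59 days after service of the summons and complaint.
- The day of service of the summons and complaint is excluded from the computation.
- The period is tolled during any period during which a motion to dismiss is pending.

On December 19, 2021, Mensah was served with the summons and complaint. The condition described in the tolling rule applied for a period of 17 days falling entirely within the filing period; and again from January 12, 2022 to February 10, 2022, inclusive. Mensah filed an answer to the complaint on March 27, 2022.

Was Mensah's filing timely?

Yes

59 days after December 19, 2021 is February 16, 2022.
Tolling adds 17 days: February 16, 2022 + 17 days = March 5, 2022.
From January 12, 2022 through February 10, 2022 inclusive is 30 days; tolling adds 30 days: March 5, 2022 + 30 days = April 4, 2022.
The deadline is April 4, 2022; the filing on March 27, 2022 is on or before that date.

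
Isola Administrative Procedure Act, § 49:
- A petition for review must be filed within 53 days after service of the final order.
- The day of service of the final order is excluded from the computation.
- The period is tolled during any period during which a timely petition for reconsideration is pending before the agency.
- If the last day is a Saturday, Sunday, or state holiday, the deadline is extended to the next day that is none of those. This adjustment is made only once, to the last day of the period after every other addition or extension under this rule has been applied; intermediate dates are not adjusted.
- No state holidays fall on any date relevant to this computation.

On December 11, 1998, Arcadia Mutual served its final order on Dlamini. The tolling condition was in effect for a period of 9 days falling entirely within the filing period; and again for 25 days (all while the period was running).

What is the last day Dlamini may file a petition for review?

53 days after December 11, 1998 is February 2, 1999.
Tolling adds 9 days: February 2, 1999 + 9 days = February 11, 1999.
Tolling adds 25 days: February 11, 1999 + 25 days = March 8, 1999.
March 8, 1999 is a Monday and not a state holiday, so no extension applies.

March 8, 1999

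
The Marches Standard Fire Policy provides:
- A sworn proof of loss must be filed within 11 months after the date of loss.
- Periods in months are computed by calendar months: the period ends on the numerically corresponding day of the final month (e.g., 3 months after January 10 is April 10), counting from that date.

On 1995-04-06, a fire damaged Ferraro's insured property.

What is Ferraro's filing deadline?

11 months after 1995-04-06 is March 6, 1996.

March 6, 1996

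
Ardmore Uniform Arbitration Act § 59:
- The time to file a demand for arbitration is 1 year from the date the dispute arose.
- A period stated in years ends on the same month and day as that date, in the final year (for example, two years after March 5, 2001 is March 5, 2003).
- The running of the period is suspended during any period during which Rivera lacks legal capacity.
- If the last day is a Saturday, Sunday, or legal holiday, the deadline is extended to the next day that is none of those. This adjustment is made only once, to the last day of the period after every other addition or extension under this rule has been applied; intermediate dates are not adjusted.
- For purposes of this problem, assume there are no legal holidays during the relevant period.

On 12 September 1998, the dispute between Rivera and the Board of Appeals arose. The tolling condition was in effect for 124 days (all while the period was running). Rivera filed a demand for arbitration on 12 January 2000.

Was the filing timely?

1 year after 12 September 1998 is September 12, 1999.
Tolling adds 124 days: September 12, 1999 + 124 days = January 14, 2000.
January 14, 2000 is a Friday and not a legal holiday, so no extension applies.
The deadline is January 14, 2000; the filing on January 12, 2000 is on or before that date.

Yes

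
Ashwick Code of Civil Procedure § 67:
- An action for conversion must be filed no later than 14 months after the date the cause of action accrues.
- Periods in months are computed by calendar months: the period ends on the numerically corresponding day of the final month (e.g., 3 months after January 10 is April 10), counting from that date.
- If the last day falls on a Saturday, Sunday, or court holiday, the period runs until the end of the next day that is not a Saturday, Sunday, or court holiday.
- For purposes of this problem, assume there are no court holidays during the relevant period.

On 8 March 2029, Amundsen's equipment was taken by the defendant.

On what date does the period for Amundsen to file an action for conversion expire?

May 8, 2030

14 months after 8 March 2029 is May 8, 2030.
May 8, 2030 is a Wednesday and not a court holiday, so no extension applies.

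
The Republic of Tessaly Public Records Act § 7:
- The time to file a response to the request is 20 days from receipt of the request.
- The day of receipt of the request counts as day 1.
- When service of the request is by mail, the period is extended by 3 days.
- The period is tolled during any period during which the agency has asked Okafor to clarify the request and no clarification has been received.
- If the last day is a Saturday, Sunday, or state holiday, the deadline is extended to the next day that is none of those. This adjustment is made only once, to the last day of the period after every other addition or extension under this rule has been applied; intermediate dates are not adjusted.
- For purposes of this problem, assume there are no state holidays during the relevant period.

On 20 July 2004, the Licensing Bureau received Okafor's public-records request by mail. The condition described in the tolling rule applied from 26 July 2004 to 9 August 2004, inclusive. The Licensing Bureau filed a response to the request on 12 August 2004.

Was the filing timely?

Counting 20 July 2004 as day 1, day 20 is August 8, 2004.
Service was by mail, adding 3 days: August 8, 2004 + 3 days = August 11, 2004.
From July 26, 2004 through August 9, 2004 inclusive is 15 days; tolling adds 15 days: August 11, 2004 + 15 days = August 26, 2004.
August 26, 2004 is a Thursday and not a state holiday, so no extension applies.
The deadline is August 26, 2004; the filing on August 12, 2004 is on or before that date.

Yes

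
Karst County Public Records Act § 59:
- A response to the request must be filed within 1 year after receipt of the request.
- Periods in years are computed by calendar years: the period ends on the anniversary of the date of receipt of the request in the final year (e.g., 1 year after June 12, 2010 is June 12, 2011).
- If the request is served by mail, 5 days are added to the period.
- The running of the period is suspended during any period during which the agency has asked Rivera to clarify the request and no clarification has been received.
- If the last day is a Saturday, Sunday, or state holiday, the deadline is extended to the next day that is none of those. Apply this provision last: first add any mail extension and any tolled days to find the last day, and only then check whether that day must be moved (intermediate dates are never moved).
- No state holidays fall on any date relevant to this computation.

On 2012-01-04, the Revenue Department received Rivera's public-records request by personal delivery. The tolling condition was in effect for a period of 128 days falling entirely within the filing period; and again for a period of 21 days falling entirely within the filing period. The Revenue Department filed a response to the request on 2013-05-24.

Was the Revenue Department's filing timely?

Yes

1 year after 2012-01-04 is January 4, 2013.
Service was not by mail, so no mail extension applies.
Tolling adds 128 days: January 4, 2013 + 128 days = May 12, 2013.
Tolling adds 21 days: May 12, 2013 + 21 days = June 2, 2013.
June 2, 2013 is Sunday. The next qualifying day is June 3, 2013.
The deadline is June 3, 2013; the filing on May 24, 2013 is on or before that date.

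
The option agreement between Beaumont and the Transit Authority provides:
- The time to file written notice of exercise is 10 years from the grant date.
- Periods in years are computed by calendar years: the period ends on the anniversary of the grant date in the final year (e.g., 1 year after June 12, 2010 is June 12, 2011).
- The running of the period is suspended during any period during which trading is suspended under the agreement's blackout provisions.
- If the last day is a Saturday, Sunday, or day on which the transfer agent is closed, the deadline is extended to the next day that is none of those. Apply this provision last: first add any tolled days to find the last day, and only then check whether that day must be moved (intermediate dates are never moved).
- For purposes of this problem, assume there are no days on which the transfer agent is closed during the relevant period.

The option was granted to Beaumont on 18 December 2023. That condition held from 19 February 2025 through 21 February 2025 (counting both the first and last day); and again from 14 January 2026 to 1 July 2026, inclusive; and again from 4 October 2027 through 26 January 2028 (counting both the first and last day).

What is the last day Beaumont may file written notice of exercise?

10 years after 18 December 2023 is December 18, 2033.
From February 19, 2025 through February 21, 2025 inclusive is 3 days; tolling adds 3 days: December 18, 2033 + 3 days = December 21, 2033.
From January 14, 2026 through July 1, 2026 inclusive is 169 days; tolling adds 169 days: December 21, 2033 + 169 days = June 8, 2034.
From October 4, 2027 through January 26, 2028 inclusive is 115 days; tolling adds 115 days: June 8, 2034 + 115 days = October 1, 2034.
October 1, 2034 is Sunday. The next qualifying day is October 2, 2034.

October 2, 2034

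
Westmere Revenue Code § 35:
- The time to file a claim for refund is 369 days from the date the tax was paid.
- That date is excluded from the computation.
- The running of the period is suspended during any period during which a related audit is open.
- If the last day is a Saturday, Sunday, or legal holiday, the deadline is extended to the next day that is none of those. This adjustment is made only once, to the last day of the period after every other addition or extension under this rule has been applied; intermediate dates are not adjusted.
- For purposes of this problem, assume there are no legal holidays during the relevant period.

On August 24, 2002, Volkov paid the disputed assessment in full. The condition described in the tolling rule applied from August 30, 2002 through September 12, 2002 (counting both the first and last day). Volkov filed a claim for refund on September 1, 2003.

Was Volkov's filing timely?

Yes

369 days after August 24, 2002 is August 28, 2003.
From August 30, 2002 through September 12, 2002 inclusive is 14 days; tolling adds 14 days: August 28, 2003 + 14 days = September 11, 2003.
September 11, 2003 is a Thursday and not a legal holiday, so no extension applies.
The deadline is September 11, 2003; the filing on September 1, 2003 is on or before that date.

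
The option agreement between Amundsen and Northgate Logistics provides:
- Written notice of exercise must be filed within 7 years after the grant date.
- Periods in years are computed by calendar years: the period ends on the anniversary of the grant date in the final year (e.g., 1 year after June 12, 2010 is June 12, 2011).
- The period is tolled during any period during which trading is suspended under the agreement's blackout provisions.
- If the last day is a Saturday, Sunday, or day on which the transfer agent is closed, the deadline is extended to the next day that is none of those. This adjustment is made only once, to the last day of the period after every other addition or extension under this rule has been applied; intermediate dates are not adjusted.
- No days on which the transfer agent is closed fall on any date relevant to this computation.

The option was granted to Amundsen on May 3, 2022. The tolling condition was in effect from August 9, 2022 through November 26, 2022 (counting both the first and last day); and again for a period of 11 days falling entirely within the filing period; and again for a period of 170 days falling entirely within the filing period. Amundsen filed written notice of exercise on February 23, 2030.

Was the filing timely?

No

7 years after May 3, 2022 is May 3, 2029.
From August 9, 2022 through November 26, 2022 inclusive is 110 days; tolling adds 110 days: May 3, 2029 + 110 days = August 21, 2029.
Tolling adds 11 days: August 21, 2029 + 11 days = September 1, 2029.
Tolling adds 170 days: September 1, 2029 + 170 days = February 18, 2030.
February 18, 2030 is a Monday and not a day on which the transfer agent is closed, so no extension applies.
The deadline is February 18, 2030; the filing on February 23, 2030 is after that date.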